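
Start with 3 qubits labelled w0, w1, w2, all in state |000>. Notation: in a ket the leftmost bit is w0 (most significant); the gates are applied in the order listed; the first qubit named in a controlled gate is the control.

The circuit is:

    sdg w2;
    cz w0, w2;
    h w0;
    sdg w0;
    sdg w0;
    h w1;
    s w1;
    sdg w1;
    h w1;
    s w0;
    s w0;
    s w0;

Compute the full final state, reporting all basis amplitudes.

After the circuit, the state carries amplitude sqrt(2)/2 on |000>, sqrt(2)*I/2 on |100>, and 0 on every other basis state. Key observation: steps 4-11 multiply out to the identity, so the circuit reduces to the remaining gates.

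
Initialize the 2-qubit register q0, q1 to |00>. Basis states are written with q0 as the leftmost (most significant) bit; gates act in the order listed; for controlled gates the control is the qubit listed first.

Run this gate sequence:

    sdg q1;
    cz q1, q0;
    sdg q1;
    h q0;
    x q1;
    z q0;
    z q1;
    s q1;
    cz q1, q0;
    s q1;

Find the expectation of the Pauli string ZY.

The observable ZY averages to 0.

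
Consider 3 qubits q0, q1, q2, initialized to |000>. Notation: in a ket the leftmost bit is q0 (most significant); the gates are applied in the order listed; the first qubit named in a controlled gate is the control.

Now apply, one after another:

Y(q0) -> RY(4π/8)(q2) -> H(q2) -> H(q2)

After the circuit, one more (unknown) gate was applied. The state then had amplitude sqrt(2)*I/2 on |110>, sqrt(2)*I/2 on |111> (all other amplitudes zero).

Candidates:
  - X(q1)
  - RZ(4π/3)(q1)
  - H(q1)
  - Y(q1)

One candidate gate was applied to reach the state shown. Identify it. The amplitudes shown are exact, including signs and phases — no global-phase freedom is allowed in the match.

It was X(q1) that produced the state shown. Key observation: steps 3-4 multiply out to the identity, so the circuit reduces to the remaining gates.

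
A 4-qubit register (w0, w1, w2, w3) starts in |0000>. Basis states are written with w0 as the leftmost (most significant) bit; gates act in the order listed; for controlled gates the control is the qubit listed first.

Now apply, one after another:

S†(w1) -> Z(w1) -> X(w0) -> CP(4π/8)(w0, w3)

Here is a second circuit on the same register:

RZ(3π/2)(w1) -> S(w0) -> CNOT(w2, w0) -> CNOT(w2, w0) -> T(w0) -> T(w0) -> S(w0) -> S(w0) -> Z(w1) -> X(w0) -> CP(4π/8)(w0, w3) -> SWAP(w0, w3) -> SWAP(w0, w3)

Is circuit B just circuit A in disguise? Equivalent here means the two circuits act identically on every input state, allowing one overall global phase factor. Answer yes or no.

Yes, they are equivalent — the unitaries differ by at most a global phase.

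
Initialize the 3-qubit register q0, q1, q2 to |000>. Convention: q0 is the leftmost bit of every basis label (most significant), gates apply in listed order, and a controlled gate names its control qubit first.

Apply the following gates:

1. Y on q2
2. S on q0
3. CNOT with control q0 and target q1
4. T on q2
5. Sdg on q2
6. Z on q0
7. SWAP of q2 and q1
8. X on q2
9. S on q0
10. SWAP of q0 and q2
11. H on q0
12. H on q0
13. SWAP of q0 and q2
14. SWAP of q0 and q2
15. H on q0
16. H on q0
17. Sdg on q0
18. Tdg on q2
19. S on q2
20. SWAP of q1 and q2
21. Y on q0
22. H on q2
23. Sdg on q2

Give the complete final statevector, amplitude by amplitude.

The final amplitudes are -sqrt(2)*exp(I*pi/4)/2 on |000>, -sqrt(2)*exp(3*I*pi/4)/2 on |001>, and 0 on every other basis state. Key observation: steps 11-16 multiply out to the identity, so the circuit reduces to the remaining gates.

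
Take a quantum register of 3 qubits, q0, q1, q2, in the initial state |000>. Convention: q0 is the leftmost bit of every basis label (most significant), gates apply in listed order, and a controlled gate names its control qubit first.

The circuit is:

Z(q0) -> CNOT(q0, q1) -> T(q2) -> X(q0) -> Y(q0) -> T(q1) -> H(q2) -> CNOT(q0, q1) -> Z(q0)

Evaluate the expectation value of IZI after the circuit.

The observable IZI averages to 1.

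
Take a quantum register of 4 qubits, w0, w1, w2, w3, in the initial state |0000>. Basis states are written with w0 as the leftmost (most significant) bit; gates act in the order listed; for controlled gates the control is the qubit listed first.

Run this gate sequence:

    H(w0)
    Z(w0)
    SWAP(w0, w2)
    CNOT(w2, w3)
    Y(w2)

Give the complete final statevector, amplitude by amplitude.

The resulting statevector has amplitude sqrt(2)*I/2 on |0001>, sqrt(2)*I/2 on |0010>, and 0 on every other basis state.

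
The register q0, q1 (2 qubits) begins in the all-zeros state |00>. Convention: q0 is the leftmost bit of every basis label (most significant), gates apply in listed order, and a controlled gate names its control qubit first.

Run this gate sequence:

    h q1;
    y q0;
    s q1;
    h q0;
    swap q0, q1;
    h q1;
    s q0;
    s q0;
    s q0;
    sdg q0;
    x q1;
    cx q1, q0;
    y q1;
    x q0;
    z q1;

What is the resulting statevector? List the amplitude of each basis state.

The final amplitudes are 0 on |00>, -sqrt(2)*I/2 on |01>, 0 on |10>, sqrt(2)/2 on |11>.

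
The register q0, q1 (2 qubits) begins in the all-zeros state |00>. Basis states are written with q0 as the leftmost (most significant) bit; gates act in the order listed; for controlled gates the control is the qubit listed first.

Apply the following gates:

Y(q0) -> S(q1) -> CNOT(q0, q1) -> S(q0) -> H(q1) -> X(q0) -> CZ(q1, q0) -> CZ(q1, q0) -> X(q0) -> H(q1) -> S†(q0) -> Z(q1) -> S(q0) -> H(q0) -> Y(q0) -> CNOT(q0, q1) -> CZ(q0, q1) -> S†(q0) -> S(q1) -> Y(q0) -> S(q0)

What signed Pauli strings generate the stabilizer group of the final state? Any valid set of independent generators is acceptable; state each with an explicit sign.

One valid set of independent stabilizer generators is +XY, +ZZ (any independent generating set of the same group is equally correct). Key observation: steps 4-11 multiply out to the identity, so the circuit reduces to the remaining gates.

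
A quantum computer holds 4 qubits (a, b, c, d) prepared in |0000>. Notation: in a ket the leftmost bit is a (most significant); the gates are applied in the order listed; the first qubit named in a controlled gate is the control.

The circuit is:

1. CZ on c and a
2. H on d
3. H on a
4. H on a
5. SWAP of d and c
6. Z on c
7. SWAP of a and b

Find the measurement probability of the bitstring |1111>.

Outcome |1111> occurs with probability 0.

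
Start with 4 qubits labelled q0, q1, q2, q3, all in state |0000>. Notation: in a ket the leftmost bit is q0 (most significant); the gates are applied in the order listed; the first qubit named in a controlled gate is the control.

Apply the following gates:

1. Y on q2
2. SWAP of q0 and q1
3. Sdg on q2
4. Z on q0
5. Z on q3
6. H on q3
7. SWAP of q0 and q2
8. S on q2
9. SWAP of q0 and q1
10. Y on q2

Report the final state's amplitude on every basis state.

The resulting statevector has amplitude sqrt(2)*I/2 on |0110>, sqrt(2)*I/2 on |0111>, and 0 on every other basis state.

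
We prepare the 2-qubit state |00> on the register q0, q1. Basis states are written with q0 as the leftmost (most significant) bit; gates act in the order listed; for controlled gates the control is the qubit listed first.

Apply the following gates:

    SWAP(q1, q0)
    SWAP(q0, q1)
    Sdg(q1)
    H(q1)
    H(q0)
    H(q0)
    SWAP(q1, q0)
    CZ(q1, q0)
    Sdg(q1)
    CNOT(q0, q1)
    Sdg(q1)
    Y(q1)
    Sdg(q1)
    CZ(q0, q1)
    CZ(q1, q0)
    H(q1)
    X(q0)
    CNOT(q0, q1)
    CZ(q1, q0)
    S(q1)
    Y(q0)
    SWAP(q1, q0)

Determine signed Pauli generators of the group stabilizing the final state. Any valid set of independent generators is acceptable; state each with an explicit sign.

One valid set of independent stabilizer generators is +YI, -IX (any independent generating set of the same group is equally correct).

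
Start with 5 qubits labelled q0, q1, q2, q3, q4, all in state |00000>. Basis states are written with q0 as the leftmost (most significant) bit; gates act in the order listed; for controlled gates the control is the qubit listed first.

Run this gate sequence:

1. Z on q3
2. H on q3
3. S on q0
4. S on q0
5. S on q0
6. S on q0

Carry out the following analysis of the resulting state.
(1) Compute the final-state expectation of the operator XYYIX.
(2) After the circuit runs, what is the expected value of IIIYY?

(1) The expectation value of XYYIX is 0. Key observation: gates 3-6 undo each other exactly, leaving only the rest of the circuit to track.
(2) The expectation value of IIIYY is 0.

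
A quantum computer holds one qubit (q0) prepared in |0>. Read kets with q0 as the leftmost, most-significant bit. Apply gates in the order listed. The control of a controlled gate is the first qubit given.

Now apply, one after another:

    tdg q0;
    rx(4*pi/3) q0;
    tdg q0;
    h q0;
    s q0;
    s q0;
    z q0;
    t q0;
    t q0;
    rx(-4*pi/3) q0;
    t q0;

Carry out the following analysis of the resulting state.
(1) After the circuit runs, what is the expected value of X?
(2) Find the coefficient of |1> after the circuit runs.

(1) The observable X averages to -sqrt(2)/8 + 3/8 + sqrt(3)/4.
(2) The final state's coefficient on |1> equals sqrt(6)/8 + 3*sqrt(2)/8 - sqrt(6)*exp(3*I*pi/4)/8 + sqrt(2)*exp(3*I*pi/4)/8.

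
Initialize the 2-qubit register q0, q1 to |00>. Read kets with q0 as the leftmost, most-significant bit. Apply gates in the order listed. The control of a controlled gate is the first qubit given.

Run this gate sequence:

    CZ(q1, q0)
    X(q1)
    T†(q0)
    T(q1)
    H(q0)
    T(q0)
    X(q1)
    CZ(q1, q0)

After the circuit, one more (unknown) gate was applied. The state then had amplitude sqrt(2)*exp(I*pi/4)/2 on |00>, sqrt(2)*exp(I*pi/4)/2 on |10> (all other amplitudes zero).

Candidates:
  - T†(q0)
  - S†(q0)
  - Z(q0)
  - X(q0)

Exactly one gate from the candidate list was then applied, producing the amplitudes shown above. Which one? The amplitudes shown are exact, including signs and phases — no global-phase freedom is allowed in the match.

It was T†(q0) that produced the state shown.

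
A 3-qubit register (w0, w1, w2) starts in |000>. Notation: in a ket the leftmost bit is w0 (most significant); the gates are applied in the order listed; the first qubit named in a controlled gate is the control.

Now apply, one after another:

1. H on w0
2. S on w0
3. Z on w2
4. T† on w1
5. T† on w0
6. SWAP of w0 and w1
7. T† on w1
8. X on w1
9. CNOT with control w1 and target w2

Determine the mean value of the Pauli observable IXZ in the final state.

In the final state, IXZ has expectation 0.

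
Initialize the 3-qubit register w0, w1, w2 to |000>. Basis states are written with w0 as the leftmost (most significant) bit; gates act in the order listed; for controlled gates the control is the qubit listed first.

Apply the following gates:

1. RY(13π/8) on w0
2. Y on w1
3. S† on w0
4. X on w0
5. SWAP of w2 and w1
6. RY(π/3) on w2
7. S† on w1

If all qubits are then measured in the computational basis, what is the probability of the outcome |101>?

A full measurement returns |101> with probability 3*sqrt(2 - sqrt(2))/16 + 3/8.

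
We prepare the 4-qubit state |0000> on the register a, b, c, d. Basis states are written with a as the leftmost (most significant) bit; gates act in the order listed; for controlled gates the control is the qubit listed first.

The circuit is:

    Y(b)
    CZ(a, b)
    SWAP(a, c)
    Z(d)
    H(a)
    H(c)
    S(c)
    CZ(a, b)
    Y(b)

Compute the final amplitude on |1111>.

The final state's coefficient on |1111> equals 0.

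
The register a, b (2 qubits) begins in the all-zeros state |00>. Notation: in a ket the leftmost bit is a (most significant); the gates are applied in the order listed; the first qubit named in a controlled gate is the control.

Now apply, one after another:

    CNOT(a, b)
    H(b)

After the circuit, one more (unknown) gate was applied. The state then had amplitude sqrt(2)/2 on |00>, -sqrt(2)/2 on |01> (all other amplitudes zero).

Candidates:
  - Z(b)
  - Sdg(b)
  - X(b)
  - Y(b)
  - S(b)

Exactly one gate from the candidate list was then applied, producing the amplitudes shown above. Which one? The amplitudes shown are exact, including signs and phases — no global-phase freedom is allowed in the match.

The applied gate was Z(b).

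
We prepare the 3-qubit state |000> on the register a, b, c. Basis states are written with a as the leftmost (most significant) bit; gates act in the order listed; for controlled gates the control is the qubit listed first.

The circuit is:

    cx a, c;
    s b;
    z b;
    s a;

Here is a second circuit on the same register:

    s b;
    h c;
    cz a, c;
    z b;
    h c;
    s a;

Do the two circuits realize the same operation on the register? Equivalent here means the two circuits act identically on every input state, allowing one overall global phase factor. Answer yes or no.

Yes: on every input state the two circuits agree up to one overall phase factor.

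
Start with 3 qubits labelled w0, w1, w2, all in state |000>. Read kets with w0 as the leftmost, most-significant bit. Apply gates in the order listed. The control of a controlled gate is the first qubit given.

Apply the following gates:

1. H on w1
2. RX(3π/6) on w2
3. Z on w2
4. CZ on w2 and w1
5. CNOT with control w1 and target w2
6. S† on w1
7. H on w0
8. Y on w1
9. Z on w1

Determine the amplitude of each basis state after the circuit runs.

The resulting statevector has amplitude sqrt(2)*I/4 on |000>, -sqrt(2)/4 on |001>, -sqrt(2)*I/4 on |010>, sqrt(2)/4 on |011>, sqrt(2)*I/4 on |100>, -sqrt(2)/4 on |101>, -sqrt(2)*I/4 on |110>, sqrt(2)/4 on |111>.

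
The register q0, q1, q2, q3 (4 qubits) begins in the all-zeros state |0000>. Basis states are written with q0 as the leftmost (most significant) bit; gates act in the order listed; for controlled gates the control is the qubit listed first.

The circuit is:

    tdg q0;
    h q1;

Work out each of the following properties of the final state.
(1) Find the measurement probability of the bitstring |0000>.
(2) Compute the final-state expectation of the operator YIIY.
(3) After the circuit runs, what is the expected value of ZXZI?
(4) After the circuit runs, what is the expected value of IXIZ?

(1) The probability of measuring |0000> is 1/2.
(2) The observable YIIY averages to 0.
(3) The expectation value of ZXZI is 1.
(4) The observable IXIZ averages to 1.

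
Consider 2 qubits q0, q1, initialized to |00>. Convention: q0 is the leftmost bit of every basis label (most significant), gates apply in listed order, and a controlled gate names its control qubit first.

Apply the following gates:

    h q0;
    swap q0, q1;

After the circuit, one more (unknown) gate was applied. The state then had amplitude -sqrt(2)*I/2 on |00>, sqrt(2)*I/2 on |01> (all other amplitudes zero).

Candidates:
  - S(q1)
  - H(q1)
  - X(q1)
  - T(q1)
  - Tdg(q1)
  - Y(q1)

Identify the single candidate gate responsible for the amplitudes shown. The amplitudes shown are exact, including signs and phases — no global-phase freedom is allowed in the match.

It was Y(q1) that produced the state shown.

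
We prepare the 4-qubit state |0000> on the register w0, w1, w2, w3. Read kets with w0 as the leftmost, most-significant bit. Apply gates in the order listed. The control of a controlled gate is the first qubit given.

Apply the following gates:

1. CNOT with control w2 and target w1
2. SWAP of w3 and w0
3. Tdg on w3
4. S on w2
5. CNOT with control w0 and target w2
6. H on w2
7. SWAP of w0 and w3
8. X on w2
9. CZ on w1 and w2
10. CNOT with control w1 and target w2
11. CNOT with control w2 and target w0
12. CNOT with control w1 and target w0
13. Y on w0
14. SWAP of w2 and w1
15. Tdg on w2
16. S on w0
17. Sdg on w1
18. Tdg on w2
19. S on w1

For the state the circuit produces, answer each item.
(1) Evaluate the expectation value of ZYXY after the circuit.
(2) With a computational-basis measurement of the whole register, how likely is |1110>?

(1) The expectation value of ZYXY is 0.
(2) The probability of measuring |1110> is 0.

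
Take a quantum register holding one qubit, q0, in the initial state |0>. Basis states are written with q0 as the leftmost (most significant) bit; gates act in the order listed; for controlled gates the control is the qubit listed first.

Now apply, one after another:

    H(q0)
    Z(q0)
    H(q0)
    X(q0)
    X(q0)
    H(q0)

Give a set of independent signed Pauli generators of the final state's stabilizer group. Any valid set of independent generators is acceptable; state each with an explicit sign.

The final state is stabilized by the group generated by -X; other independent generating sets are equally valid.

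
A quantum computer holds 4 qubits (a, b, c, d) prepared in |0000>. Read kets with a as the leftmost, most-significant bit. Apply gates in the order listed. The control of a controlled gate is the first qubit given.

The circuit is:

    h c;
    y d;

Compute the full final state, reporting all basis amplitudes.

The resulting statevector has amplitude sqrt(2)*I/2 on |0001>, sqrt(2)*I/2 on |0011>, and 0 on every other basis state.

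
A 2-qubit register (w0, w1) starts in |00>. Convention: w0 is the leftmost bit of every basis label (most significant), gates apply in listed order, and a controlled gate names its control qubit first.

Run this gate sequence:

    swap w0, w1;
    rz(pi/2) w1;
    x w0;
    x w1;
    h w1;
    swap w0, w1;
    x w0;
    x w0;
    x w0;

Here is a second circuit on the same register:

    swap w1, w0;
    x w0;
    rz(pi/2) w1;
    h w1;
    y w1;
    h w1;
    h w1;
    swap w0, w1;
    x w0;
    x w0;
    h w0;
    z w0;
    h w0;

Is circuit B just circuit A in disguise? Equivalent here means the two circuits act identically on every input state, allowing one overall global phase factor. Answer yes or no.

No, they are not equivalent — no single phase factor reconciles the two unitaries.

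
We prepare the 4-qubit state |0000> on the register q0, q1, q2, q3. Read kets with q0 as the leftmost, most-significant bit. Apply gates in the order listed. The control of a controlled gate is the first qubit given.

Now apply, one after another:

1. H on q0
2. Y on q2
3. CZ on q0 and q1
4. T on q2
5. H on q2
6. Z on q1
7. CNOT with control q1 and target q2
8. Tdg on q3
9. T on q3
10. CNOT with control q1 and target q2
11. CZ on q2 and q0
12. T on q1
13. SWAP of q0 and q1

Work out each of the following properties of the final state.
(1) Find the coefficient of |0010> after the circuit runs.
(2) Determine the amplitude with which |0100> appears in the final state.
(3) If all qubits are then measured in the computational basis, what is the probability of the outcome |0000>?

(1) The final state's coefficient on |0010> equals -exp(3*I*pi/4)/2. Key observation: gates 7-10 undo each other exactly, leaving only the rest of the circuit to track.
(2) |0100> carries amplitude exp(3*I*pi/4)/2 in the final state.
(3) A full measurement returns |0000> with probability 1/4.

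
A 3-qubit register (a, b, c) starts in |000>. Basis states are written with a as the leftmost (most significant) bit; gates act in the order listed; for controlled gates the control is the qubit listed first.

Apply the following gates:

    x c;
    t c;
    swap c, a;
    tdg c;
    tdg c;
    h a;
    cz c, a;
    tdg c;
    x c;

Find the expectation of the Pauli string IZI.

The expectation value of IZI is 1.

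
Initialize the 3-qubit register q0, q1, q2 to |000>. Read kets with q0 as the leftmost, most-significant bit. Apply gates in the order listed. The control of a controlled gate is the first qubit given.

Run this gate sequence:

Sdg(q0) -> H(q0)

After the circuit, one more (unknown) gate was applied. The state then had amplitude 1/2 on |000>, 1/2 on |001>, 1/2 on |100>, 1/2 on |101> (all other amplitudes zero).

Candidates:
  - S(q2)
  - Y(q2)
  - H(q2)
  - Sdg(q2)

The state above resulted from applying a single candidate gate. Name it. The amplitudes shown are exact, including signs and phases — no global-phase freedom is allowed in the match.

The unique candidate consistent with the amplitudes is H(q2).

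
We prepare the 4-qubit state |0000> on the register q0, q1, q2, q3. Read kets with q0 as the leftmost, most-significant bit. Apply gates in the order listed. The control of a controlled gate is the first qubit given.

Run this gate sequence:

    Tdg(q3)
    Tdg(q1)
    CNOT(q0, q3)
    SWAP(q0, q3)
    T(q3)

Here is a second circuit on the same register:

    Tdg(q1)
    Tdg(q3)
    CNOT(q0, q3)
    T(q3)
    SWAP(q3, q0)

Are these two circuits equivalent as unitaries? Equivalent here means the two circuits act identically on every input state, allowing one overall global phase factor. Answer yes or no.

No, they are not equivalent — no single phase factor reconciles the two unitaries.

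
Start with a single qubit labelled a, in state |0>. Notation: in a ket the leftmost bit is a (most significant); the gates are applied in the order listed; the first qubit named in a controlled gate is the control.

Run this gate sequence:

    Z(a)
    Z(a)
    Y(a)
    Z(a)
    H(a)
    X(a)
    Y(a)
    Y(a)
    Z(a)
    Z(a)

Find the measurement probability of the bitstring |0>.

Outcome |0> occurs with probability 1/2.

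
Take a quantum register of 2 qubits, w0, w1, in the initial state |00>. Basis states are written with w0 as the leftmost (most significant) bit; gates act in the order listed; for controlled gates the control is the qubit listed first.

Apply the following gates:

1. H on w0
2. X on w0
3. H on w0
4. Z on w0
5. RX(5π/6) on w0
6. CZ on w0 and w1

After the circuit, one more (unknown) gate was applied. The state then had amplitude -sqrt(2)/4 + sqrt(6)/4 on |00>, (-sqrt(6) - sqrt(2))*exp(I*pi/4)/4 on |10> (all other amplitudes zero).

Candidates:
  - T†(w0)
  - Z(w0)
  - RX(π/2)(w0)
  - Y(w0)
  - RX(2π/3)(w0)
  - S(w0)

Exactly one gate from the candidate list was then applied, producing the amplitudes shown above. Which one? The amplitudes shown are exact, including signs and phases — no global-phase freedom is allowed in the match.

It was T†(w0) that produced the state shown. Key observation: gates 1-4 undo each other exactly, leaving only the rest of the circuit to track.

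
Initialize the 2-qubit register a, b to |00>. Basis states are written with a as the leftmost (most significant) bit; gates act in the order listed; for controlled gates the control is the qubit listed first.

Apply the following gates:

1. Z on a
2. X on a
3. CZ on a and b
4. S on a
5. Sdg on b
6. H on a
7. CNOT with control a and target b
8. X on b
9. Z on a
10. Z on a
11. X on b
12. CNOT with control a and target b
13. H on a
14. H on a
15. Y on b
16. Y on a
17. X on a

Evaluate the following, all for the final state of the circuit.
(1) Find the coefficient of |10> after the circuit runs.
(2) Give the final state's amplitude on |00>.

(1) The amplitude on |10> is 0.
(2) The amplitude on |00> is 0.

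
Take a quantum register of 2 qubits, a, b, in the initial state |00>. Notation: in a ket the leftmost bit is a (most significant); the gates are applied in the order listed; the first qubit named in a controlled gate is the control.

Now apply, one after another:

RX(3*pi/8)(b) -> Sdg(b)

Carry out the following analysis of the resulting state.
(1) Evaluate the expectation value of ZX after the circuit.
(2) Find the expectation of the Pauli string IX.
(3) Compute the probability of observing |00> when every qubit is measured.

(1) In the final state, ZX has expectation -sqrt(sqrt(2) + 2)/2.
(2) The observable IX averages to -sqrt(sqrt(2) + 2)/2.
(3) A full measurement returns |00> with probability cos(3*pi/16)**2.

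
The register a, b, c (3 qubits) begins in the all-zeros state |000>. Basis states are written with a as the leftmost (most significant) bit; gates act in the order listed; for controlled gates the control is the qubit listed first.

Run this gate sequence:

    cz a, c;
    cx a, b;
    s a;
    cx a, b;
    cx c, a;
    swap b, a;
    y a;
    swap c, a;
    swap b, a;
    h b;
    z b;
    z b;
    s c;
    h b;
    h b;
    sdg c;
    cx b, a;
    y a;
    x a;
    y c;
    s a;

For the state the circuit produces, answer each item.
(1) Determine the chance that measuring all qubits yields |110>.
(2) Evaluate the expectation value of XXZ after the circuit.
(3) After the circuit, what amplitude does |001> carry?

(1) Outcome |110> occurs with probability 1/2. Key observation: the block from step 13 through step 16 cancels to the identity and can be dropped.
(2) In the final state, XXZ has expectation 0.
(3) The amplitude on |001> is 0.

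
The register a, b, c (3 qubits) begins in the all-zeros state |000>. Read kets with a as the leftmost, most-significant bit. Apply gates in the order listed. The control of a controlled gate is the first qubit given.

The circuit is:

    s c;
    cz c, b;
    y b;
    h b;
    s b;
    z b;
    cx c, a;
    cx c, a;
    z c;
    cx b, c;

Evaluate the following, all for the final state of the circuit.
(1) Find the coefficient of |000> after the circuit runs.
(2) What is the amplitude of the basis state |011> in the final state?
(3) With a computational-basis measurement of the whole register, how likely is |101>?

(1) |000> carries amplitude sqrt(2)*I/2 in the final state.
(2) |011> carries amplitude -sqrt(2)/2 in the final state.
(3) A full measurement returns |101> with probability 0.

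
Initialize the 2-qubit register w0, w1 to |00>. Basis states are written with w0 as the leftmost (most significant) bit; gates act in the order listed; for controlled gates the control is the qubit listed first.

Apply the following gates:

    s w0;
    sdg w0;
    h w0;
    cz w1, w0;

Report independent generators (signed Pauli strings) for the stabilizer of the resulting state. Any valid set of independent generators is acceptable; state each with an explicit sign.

The stabilizer group can be generated by +XI, +IZ, among other valid generating sets. Key observation: gates 1-2 undo each other exactly, leaving only the rest of the circuit to track.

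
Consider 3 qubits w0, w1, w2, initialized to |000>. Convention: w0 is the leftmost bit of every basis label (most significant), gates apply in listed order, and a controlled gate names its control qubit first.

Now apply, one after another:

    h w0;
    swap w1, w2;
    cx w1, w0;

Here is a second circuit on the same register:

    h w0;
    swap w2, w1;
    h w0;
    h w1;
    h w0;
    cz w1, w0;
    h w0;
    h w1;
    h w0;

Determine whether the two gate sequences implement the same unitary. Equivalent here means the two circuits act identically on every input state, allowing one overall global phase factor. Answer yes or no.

No: there is an input state on which the two circuits produce genuinely different outputs (not merely differing by a phase).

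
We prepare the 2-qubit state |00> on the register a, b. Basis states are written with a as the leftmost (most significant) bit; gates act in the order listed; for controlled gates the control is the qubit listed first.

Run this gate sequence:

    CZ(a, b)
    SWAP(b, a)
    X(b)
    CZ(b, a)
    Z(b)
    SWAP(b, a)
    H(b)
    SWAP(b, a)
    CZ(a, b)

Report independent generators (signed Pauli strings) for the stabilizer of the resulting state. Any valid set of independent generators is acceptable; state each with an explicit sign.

The final state is stabilized by the group generated by -XI, -IZ; other independent generating sets are equally valid.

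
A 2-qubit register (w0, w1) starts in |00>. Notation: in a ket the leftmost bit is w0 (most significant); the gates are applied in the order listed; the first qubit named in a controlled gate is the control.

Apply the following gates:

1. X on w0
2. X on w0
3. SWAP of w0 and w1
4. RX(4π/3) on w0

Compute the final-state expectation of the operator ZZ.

In the final state, ZZ has expectation -1/2. Key observation: the block from step 1 through step 2 cancels to the identity and can be dropped.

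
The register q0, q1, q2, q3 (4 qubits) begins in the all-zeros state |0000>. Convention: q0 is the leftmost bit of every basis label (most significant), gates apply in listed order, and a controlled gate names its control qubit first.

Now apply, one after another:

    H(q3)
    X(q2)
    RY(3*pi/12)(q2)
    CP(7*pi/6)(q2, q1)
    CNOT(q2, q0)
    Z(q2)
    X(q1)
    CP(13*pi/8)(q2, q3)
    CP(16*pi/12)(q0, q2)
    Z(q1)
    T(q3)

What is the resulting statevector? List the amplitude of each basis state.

After the circuit, the state carries amplitude sqrt(4 - 2*sqrt(2))/4 on |0100>, sqrt(4 - 2*sqrt(2))*exp(I*pi/4)/4 on |0101>, -sqrt(2*sqrt(2) + 4)*exp(I*pi/3)/4 on |1110>, -sqrt(2*sqrt(2) + 4)*exp(5*I*pi/24)/4 on |1111>, and 0 on every other basis state.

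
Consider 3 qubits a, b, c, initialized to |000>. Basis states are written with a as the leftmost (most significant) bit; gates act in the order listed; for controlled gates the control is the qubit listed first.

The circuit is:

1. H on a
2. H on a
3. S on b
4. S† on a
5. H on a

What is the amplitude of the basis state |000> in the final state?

The final state's coefficient on |000> equals sqrt(2)/2. Key observation: the block from step 1 through step 2 cancels to the identity and can be dropped.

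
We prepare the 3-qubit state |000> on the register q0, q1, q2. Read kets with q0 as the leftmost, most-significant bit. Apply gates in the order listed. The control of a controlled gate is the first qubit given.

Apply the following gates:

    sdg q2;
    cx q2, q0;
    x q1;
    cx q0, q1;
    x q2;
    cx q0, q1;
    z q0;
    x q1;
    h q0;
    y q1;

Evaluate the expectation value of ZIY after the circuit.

The observable ZIY averages to 0.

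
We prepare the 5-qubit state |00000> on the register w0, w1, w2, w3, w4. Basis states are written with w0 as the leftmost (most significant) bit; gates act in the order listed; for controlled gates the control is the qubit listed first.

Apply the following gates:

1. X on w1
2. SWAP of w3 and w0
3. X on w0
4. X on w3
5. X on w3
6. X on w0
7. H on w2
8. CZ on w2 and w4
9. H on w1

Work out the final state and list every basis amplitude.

The resulting statevector has amplitude 1/2 on |00000>, 1/2 on |00100>, -1/2 on |01000>, -1/2 on |01100>, and 0 on every other basis state. Key observation: gates 3-6 undo each other exactly, leaving only the rest of the circuit to track.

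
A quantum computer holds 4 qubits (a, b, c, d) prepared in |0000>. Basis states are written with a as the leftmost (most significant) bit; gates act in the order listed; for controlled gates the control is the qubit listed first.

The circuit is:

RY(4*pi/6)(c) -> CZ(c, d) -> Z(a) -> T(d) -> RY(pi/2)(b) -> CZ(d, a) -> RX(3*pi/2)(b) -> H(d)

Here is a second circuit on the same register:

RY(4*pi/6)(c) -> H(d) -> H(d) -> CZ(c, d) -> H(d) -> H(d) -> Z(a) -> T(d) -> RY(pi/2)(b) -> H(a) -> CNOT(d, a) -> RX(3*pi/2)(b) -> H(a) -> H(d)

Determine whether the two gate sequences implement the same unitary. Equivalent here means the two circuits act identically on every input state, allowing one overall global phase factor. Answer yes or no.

Yes, they are equivalent — the unitaries differ by at most a global phase.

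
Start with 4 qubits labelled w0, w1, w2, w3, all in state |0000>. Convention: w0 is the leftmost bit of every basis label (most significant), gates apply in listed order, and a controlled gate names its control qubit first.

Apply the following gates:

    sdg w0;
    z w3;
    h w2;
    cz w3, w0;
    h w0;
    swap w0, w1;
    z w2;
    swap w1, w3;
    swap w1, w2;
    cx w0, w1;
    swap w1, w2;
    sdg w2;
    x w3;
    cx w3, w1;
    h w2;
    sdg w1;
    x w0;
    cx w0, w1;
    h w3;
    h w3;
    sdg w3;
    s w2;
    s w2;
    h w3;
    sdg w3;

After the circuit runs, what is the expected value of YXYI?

The observable YXYI averages to 0. Key observation: gates 19-20 undo each other exactly, leaving only the rest of the circuit to track.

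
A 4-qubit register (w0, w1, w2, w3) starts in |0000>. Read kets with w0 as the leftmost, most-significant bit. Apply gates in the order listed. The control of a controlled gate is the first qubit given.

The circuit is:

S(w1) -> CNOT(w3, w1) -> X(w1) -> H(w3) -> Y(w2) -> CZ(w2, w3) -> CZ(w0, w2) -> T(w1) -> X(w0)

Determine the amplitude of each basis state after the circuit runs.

The final amplitudes are sqrt(2)*exp(3*I*pi/4)/2 on |1110>, -sqrt(2)*exp(3*I*pi/4)/2 on |1111>, and 0 on every other basis state.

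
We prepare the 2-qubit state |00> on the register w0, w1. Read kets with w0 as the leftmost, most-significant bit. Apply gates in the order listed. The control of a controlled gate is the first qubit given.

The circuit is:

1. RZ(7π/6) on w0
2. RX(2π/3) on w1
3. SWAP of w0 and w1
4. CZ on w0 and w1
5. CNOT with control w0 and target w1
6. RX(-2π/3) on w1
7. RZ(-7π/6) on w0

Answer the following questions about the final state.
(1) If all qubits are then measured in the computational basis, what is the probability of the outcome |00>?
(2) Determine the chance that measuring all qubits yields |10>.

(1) Outcome |00> occurs with probability 1/16.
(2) Outcome |10> occurs with probability 9/16.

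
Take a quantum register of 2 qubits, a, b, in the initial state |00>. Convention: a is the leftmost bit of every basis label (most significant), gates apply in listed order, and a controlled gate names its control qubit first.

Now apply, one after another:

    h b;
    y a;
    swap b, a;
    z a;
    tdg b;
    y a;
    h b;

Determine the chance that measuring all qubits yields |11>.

The probability of measuring |11> is 1/4.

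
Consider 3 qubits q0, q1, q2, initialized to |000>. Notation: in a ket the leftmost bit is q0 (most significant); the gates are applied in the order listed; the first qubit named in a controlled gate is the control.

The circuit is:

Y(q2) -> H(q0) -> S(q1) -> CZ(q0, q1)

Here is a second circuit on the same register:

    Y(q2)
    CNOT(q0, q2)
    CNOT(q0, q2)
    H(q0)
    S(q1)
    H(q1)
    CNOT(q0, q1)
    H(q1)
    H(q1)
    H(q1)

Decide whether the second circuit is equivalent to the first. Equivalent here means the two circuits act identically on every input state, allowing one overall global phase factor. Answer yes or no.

Yes, they are equivalent — the unitaries differ by at most a global phase.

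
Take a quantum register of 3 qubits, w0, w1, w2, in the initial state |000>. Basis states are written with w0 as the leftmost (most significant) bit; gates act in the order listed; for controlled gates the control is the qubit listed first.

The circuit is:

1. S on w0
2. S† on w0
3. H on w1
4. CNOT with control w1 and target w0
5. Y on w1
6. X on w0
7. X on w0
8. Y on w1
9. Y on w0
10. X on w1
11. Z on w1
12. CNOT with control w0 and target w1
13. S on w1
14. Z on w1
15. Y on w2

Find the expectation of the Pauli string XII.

In the final state, XII has expectation 1.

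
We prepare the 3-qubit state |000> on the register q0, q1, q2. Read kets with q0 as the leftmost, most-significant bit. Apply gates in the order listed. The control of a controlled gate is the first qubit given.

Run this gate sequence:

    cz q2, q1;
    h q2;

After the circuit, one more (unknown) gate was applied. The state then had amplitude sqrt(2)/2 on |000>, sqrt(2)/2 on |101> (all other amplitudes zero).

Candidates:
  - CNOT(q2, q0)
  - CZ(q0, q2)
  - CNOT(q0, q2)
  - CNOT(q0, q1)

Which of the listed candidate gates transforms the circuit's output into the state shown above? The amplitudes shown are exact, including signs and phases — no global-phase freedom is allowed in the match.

It was CNOT(q2, q0) that produced the state shown.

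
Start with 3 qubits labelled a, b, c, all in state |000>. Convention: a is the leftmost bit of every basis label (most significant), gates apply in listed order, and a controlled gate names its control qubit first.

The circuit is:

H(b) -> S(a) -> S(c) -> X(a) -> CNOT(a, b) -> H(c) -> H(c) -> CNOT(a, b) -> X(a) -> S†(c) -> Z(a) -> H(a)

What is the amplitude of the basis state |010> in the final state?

The amplitude on |010> is 1/2.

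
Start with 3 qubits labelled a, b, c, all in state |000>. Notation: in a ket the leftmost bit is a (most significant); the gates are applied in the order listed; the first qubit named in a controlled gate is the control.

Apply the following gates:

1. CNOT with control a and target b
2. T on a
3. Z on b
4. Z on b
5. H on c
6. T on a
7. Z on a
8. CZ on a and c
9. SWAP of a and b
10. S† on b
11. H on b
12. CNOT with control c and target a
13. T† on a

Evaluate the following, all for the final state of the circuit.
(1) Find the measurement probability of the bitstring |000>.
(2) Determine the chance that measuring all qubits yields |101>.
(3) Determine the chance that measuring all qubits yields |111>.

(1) A full measurement returns |000> with probability 1/4.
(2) The probability of measuring |101> is 1/4.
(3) A full measurement returns |111> with probability 1/4.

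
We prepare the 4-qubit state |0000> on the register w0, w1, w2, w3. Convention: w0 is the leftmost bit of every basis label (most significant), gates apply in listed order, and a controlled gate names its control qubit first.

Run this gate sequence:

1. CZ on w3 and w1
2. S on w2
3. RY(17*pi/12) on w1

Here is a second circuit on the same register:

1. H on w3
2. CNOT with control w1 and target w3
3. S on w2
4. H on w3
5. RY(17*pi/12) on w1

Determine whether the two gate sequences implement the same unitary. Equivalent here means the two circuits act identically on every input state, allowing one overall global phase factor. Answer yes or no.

Yes, they are equivalent — the unitaries differ by at most a global phase.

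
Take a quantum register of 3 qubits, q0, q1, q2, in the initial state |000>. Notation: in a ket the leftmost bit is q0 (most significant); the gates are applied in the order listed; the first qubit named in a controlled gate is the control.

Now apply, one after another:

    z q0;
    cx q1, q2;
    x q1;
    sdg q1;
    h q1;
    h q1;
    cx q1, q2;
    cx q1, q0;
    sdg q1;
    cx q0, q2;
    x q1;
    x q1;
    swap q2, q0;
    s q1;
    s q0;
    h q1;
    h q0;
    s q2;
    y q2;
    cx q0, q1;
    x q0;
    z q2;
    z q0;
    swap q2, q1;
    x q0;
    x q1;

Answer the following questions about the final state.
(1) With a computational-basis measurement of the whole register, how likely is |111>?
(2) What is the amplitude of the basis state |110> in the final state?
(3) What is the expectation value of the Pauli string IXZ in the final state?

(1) A full measurement returns |111> with probability 1/4.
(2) The final state's coefficient on |110> equals I/2.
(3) In the final state, IXZ has expectation 0.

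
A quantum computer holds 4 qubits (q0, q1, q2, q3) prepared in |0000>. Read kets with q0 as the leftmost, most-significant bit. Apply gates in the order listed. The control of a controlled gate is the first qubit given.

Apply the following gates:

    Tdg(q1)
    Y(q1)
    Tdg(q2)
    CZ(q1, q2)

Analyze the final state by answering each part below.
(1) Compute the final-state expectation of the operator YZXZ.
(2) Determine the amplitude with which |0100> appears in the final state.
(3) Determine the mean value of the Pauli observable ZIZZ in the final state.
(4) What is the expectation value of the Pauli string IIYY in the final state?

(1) In the final state, YZXZ has expectation 0.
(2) |0100> carries amplitude I in the final state.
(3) In the final state, ZIZZ has expectation 1.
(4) The observable IIYY averages to 0.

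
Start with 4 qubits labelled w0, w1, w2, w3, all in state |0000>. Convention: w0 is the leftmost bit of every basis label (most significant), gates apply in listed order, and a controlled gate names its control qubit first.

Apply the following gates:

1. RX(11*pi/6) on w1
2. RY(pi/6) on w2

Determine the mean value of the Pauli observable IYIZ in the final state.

The expectation value of IYIZ is 1/2.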